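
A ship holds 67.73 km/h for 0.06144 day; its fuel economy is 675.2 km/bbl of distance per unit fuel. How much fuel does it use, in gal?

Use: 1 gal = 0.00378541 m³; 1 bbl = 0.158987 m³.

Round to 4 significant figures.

6.212 gal

67.73 km/h → 18.8139 m/s
0.06144 day → 5308.42 s
d = v × t = 18.8139 × 5308.42 = 99872.1 m
675.2 km/bbl → 4.24689×10⁶ m/m³
V = d / (distance per unit fuel) = 99872.1 / 4.24689×10⁶ = 0.0235165 m³
In gal: 0.0235165 / 0.00378541 = 6.2124 gal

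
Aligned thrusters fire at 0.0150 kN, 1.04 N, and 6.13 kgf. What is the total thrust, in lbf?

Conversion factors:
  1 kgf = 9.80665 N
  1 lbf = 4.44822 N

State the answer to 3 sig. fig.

0.0150 kN × 1000 = 15 N
1.04 N (already N)
6.13 kgf × 9.80665 = 60.1148 N
Total: 15 + 1.04 + 60.1148 = 76.1548 N
In lbf: 76.1548 / 4.44822 = 17.1203 lbf

17.1 lbf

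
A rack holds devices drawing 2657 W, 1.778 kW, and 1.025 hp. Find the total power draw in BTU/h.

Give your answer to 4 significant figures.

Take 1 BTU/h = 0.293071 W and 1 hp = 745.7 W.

1.774×10⁴ BTU/h

2657 W (already W)
1.778 kW × 1000 = 1778 W
1.025 hp × 745.7 = 764.342 W
Sum: 2657 + 1778 + 764.342 = 5199.34 W
In BTU/h: 5199.34 / 0.293071 = 17740.9 BTU/h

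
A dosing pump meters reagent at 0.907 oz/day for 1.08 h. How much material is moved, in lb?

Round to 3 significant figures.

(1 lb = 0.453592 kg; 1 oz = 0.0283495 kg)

0.00255 lb

0.907 oz/day → 2.97604×10⁻⁷ kg/s
1.08 h → 3888 s
m = ṁ × t = 2.97604×10⁻⁷ × 3888 = 0.00115708 kg
In lb: 0.00115708 / 0.453592 = 0.00255093 lb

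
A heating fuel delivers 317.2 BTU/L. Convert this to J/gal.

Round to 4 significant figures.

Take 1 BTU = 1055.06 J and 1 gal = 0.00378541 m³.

317.2 BTU/L × 1055.06 J/BTU ÷ 0.001 m³/L = 3.34665×10⁸ J/m³
3.34665×10⁸ J/m³ × 0.00378541 m³/gal = 1.26684×10⁶ J/gal

1.267×10⁶ J/gal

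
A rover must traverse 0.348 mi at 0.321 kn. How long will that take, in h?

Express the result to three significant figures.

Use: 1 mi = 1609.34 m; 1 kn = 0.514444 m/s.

0.348 mi × 1609.34 → 560.05 m
0.321 kn × 0.514444 → 0.165137 m/s
t = d / v = 560.05 m / 0.165137 m/s = 3391.43 s
3391.43 s ÷ (3600 s/h) = 0.942064 h

0.942 h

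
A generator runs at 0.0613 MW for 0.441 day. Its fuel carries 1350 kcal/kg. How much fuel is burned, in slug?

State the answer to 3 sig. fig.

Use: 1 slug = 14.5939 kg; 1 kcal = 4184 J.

28.3 slug

0.0613 MW → 61300 W
0.441 day → 38102.4 s
E = P × t = 61300 × 38102.4 = 2.33568×10⁹ J
1350 kcal/kg → 5.6484×10⁶ J/kg
m = E / e_s = 2.33568×10⁹ / 5.6484×10⁶ = 413.512 kg
In slug: 413.512 / 14.5939 = 28.3346 slug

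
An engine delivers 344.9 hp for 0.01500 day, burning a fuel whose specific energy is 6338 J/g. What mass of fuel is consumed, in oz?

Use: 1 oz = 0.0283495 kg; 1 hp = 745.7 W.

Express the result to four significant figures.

344.9 hp → 257192 W
0.01500 day → 1296 s
E = P × t = 257192 × 1296 = 3.33321×10⁸ J
6338 J/g → 6.338×10⁶ J/kg
m = E / e_s = 3.33321×10⁸ / 6.338×10⁶ = 52.5909 kg
In oz: 52.5909 / 0.0283495 = 1855.09 oz

1855 oz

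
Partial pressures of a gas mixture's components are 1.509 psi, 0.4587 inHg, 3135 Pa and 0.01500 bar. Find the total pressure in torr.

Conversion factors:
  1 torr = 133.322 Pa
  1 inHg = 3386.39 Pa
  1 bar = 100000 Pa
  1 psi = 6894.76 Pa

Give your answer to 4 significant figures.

124.5 torr

1.509 psi × 6894.76 = 10404.2 Pa
0.4587 inHg × 3386.39 = 1553.34 Pa
3135 Pa (already Pa)
0.01500 bar × 100000 = 1500 Pa
Sum: 10404.2 + 1553.34 + 3135 + 1500 = 16592.5 Pa
In torr: 16592.5 / 133.322 = 124.454 torr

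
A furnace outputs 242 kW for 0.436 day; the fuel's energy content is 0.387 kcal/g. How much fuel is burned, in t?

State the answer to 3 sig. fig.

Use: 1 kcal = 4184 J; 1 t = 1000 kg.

242 kW → 242000 W
0.436 day → 37670.4 s
E = P × t = 242000 × 37670.4 = 9.11624×10⁹ J
0.387 kcal/g → 1.61921×10⁶ J/kg
m = E / e_s = 9.11624×10⁹ / 1.61921×10⁶ = 5630.05 kg
In t: 5630.05 / 1000 = 5.63005 t

5.63 t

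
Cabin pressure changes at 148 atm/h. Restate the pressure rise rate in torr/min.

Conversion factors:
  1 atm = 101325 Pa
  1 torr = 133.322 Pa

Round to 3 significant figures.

148 atm/h × 101325 Pa/atm ÷ 3600 s/h = 4165.58 Pa/s
4165.58 Pa/s ÷ 133.322 Pa/torr × 60 s/min = 1874.67 torr/min

1870 torr/min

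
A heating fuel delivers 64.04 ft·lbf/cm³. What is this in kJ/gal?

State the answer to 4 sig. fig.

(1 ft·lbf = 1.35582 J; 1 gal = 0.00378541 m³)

64.04 ft·lbf/cm³ × 1.35582 J/ft·lbf ÷ 10⁻⁶ m³/cm³ = 8.68267×10⁷ J/m³
8.68267×10⁷ J/m³ ÷ 1000 J/kJ × 0.00378541 m³/gal = 328.675 kJ/gal

328.7 kJ/gal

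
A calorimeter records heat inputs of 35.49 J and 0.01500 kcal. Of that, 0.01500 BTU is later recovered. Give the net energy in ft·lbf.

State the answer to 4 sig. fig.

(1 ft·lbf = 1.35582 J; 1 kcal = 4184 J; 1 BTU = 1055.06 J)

60.79 ft·lbf

35.49 J (already J)
0.01500 kcal × 4184 = 62.76 J
0.01500 BTU × 1055.06 = 15.8259 J
Net: 35.49 + 62.76 − 15.8259 = 82.4241 J
In ft·lbf: 82.4241 / 1.35582 = 60.7928 ft·lbf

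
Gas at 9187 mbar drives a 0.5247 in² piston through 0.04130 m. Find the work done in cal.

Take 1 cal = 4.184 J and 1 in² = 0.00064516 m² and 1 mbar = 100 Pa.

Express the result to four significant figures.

9187 mbar → 918700 Pa
0.5247 in² → 3.38515×10⁻⁴ m²
F = P × A = 918700 × 3.38515×10⁻⁴ = 310.994 N
W = F × d = 310.994 × 0.0413 = 12.8441 J
In cal: 12.8441 / 4.184 = 3.06981 cal

3.070 cal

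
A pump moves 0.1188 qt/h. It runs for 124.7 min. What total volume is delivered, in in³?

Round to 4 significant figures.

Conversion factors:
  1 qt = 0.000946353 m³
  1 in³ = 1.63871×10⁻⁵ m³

14.26 in³

0.1188 qt/h → 3.12296×10⁻⁸ m³/s
124.7 min → 7482 s
V = Q × t = 3.12296×10⁻⁸ × 7482 = 2.3366×10⁻⁴ m³
In in³: 2.3366×10⁻⁴ / 1.63871×10⁻⁵ = 14.2588 in³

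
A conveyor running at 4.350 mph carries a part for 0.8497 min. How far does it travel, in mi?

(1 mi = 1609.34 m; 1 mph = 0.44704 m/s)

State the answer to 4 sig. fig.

4.350 mph × 0.44704 → 1.94462 m/s
0.8497 min × 60 → 50.982 s
d = v × t = 1.94462 m/s × 50.982 s = 99.1406 m
99.1406 m ÷ (1609.34 m/mi) = 0.0616033 mi

0.06160 mi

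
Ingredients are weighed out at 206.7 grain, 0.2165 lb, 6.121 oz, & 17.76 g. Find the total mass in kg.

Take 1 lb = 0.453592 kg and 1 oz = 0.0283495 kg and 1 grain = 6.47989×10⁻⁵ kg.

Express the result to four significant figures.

0.3029 kg

206.7 grain × 6.47989×10⁻⁵ → 0.0133939 kg
0.2165 lb × 0.453592 → 0.0982027 kg
6.121 oz × 0.0283495 → 0.173527 kg
17.76 g × 0.001 → 0.01776 kg
Combined: 0.0133939 + 0.0982027 + 0.173527 + 0.01776 = 0.302884 kg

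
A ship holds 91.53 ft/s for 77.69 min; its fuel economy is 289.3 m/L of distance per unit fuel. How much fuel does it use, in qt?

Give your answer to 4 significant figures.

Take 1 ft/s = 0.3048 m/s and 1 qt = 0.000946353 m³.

475.0 qt

91.53 ft/s → 27.8983 m/s
77.69 min → 4661.4 s
d = v × t = 27.8983 × 4661.4 = 130045 m
289.3 m/L → 289300 m/m³
V = d / (distance per unit fuel) = 130045 / 289300 = 0.449516 m³
In qt: 0.449516 / 0.000946353 = 474.998 qt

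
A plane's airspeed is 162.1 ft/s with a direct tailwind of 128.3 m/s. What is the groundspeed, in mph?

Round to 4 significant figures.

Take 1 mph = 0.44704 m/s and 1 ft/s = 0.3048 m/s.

162.1 ft/s × 0.3048 = 49.4081 m/s
128.3 m/s (already m/s)
Total: 49.4081 + 128.3 = 177.708 m/s
In mph: 177.708 / 0.44704 = 397.521 mph

397.5 mph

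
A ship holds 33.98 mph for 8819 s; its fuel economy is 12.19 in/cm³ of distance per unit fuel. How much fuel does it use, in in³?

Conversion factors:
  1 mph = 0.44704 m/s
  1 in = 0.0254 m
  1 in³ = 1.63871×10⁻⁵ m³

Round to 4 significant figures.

2.640×10⁴ in³

33.98 mph → 15.1904 m/s
d = v × t = 15.1904 × 8819 = 133964 m
12.19 in/cm³ → 309626 m/m³
V = d / (distance per unit fuel) = 133964 / 309626 = 0.432664 m³
In in³: 0.432664 / 1.63871×10⁻⁵ = 26402.7 in³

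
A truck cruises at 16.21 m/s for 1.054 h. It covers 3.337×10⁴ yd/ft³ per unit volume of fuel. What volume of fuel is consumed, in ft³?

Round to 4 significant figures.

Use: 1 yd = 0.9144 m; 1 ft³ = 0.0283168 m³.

2.016 ft³

1.054 h → 3794.4 s
d = v × t = 16.21 × 3794.4 = 61507.2 m
3.337×10⁴ yd/ft³ → 1.07758×10⁶ m/m³
V = d / (distance per unit fuel) = 61507.2 / 1.07758×10⁶ = 0.057079 m³
In ft³: 0.057079 / 0.0283168 = 2.01573 ft³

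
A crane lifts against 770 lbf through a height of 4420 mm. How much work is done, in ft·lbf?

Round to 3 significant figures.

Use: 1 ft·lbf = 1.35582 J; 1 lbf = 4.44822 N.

1.12×10⁴ ft·lbf

770 lbf × 4.44822 = 3425.13 N
4420 mm × 0.001 = 4.42 m
W = F × d = 3425.13 N × 4.42 m = 15139.1 J
15139.1 J ÷ (1.35582 J/ft·lbf) = 11166 ft·lbf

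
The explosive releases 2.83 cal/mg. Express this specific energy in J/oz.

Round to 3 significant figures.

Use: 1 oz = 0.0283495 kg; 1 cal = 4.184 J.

2.83 cal/mg × 4.184 J/cal ÷ 10⁻⁶ kg/mg = 1.18407×10⁷ J/kg
1.18407×10⁷ J/kg × 0.0283495 kg/oz = 335678 J/oz

3.36×10⁵ J/oz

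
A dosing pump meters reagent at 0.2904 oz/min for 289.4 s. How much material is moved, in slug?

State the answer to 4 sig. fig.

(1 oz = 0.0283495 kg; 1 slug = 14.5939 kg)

0.002721 slug

0.2904 oz/min → 1.37212×10⁻⁴ kg/s
m = ṁ × t = 1.37212×10⁻⁴ × 289.4 = 0.0397092 kg
In slug: 0.0397092 / 14.5939 = 0.00272095 slug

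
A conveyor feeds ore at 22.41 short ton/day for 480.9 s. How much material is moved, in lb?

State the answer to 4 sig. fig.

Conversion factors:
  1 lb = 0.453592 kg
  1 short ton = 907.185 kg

249.5 lb

22.41 short ton/day → 0.235301 kg/s
m = ṁ × t = 0.235301 × 480.9 = 113.156 kg
In lb: 113.156 / 0.453592 = 249.466 lb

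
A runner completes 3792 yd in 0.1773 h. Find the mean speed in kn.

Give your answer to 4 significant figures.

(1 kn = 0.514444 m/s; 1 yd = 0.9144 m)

10.56 kn

3792 yd × 0.9144 → 3467.4 m
0.1773 h × 3600 → 638.28 s
v = d / t = 3467.4 m / 638.28 s = 5.43241 m/s
5.43241 m/s ÷ (0.514444 m/s/kn) = 10.5598 kn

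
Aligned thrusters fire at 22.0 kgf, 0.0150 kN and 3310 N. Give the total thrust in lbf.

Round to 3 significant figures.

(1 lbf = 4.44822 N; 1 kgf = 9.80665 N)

22.0 kgf × 9.80665 = 215.746 N
0.0150 kN × 1000 = 15 N
3310 N (already N)
Total: 215.746 + 15 + 3310 = 3540.75 N
In lbf: 3540.75 / 4.44822 = 795.993 lbf

796 lbf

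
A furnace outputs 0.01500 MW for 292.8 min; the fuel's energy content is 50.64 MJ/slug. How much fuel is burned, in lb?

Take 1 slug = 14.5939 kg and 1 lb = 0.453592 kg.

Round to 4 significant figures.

0.01500 MW → 15000 W
292.8 min → 17568 s
E = P × t = 15000 × 17568 = 2.6352×10⁸ J
50.64 MJ/slug → 3.46994×10⁶ J/kg
m = E / e_s = 2.6352×10⁸ / 3.46994×10⁶ = 75.9437 kg
In lb: 75.9437 / 0.453592 = 167.427 lb

167.4 lb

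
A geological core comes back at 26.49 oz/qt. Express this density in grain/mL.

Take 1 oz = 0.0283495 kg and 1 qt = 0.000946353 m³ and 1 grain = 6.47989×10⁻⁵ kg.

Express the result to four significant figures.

12.25 grain/mL

26.49 oz/qt × 0.0283495 kg/oz ÷ 0.000946353 m³/qt = 793.55 kg/m³
793.55 kg/m³ ÷ 6.47989×10⁻⁵ kg/grain × 10⁻⁶ m³/mL = 12.2463 grain/mL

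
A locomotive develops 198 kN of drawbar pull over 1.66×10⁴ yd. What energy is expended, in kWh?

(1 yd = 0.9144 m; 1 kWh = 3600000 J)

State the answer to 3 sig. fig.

835 kWh

198 kN × 1000 → 198000 N
1.66×10⁴ yd × 0.9144 → 15179 m
W = F × d = 198000 N × 15179 m = 3.00544×10⁹ J
3.00544×10⁹ J ÷ (3600000 J/kWh) = 834.844 kWh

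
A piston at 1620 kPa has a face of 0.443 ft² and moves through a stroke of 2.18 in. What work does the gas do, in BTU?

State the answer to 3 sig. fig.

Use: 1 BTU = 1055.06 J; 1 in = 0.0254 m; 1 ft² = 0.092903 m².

3.50 BTU

1620 kPa → 1.62×10⁶ Pa
0.443 ft² → 0.041156 m²
F = P × A = 1.62×10⁶ × 0.041156 = 66672.7 N
2.18 in → 0.055372 m
W = F × d = 66672.7 × 0.055372 = 3691.8 J
In BTU: 3691.8 / 1055.06 = 3.49914 BTU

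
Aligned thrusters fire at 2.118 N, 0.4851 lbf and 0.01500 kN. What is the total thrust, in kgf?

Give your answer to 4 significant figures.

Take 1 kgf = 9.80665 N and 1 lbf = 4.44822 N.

2.118 N (already N)
0.4851 lbf × 4.44822 → 2.15783 N
0.01500 kN × 1000 → 15 N
Sum: 2.118 + 2.15783 + 15 = 19.2758 N
In kgf: 19.2758 / 9.80665 = 1.96558 kgf

1.966 kgf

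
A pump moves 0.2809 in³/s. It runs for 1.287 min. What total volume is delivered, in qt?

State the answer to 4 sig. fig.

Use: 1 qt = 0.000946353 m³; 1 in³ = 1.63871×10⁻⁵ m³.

0.3756 qt

0.2809 in³/s → 4.60314×10⁻⁶ m³/s
1.287 min → 77.22 s
V = Q × t = 4.60314×10⁻⁶ × 77.22 = 3.55454×10⁻⁴ m³
In qt: 3.55454×10⁻⁴ / 0.000946353 = 0.375604 qt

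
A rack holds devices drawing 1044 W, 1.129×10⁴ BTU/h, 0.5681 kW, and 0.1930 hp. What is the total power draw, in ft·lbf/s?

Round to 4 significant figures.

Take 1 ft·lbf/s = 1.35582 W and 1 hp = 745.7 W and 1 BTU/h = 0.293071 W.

1044 W (already W)
1.129×10⁴ BTU/h × 0.293071 = 3308.77 W
0.5681 kW × 1000 = 568.1 W
0.1930 hp × 745.7 = 143.92 W
Total: 1044 + 3308.77 + 568.1 + 143.92 = 5064.79 W
In ft·lbf/s: 5064.79 / 1.35582 = 3735.59 ft·lbf/s

3736 ft·lbf/s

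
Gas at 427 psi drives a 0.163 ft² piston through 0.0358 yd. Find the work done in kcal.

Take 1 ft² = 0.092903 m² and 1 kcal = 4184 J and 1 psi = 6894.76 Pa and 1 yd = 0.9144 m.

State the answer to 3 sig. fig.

0.349 kcal

427 psi → 2.94406×10⁶ Pa
0.163 ft² → 0.0151432 m²
F = P × A = 2.94406×10⁶ × 0.0151432 = 44582.5 N
0.0358 yd → 0.0327355 m
W = F × d = 44582.5 × 0.0327355 = 1459.43 J
In kcal: 1459.43 / 4184 = 0.348812 kcal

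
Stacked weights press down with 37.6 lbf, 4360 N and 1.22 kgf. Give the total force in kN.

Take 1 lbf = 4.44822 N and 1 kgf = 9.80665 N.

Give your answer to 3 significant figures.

4.54 kN

37.6 lbf × 4.44822 → 167.253 N
4360 N (already N)
1.22 kgf × 9.80665 → 11.9641 N
Combined: 167.253 + 4360 + 11.9641 = 4539.22 N
In kN: 4539.22 / 1000 = 4.53922 kN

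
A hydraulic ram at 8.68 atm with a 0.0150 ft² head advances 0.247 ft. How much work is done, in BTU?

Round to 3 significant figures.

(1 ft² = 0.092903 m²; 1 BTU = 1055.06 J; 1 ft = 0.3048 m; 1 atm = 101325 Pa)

8.68 atm → 879501 Pa
0.0150 ft² → 0.00139354 m²
F = P × A = 879501 × 0.00139354 = 1225.62 N
0.247 ft → 0.0752856 m
W = F × d = 1225.62 × 0.0752856 = 92.2715 J
In BTU: 92.2715 / 1055.06 = 0.0874562 BTU

0.0875 BTU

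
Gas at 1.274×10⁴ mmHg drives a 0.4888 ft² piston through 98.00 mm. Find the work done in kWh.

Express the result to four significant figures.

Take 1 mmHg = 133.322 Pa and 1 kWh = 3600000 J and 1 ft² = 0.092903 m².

1.274×10⁴ mmHg → 1.69852×10⁶ Pa
0.4888 ft² → 0.045411 m²
F = P × A = 1.69852×10⁶ × 0.045411 = 77131.5 N
98.00 mm → 0.098 m
W = F × d = 77131.5 × 0.098 = 7558.89 J
In kWh: 7558.89 / 3600000 = 0.00209969 kWh

0.002100 kWh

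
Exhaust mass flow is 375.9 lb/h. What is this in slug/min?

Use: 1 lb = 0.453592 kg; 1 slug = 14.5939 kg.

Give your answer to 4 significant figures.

375.9 lb/h × 0.453592 kg/lb ÷ 3600 s/h = 0.0473626 kg/s
0.0473626 kg/s ÷ 14.5939 kg/slug × 60 s/min = 0.194722 slug/min

0.1947 slug/min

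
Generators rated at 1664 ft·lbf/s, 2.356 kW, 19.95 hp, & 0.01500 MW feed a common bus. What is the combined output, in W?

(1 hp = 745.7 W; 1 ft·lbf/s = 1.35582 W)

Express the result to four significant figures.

1664 ft·lbf/s × 1.35582 → 2256.08 W
2.356 kW × 1000 → 2356 W
19.95 hp × 745.7 → 14876.7 W
0.01500 MW × 1000000 → 15000 W
Total: 2256.08 + 2356 + 14876.7 + 15000 = 34488.8 W

3.449×10⁴ W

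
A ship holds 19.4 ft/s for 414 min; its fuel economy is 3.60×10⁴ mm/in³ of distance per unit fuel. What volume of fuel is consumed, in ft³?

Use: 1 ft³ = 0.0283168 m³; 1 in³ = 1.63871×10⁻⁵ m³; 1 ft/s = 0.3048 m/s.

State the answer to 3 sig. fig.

19.4 ft/s → 5.91312 m/s
414 min → 24840 s
d = v × t = 5.91312 × 24840 = 146882 m
3.60×10⁴ mm/in³ → 2.19685×10⁶ m/m³
V = d / (distance per unit fuel) = 146882 / 2.19685×10⁶ = 0.0668603 m³
In ft³: 0.0668603 / 0.0283168 = 2.36115 ft³

2.36 ft³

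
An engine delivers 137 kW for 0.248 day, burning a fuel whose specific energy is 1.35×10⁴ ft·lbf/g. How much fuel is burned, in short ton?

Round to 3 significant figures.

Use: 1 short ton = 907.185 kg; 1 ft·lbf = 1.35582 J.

0.177 short ton

137 kW → 137000 W
0.248 day → 21427.2 s
E = P × t = 137000 × 21427.2 = 2.93553×10⁹ J
1.35×10⁴ ft·lbf/g → 1.83036×10⁷ J/kg
m = E / e_s = 2.93553×10⁹ / 1.83036×10⁷ = 160.38 kg
In short ton: 160.38 / 907.185 = 0.176789 short ton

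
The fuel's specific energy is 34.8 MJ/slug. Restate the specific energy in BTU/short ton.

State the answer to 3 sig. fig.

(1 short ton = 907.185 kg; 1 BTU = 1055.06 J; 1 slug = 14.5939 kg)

2.05×10⁶ BTU/short ton

34.8 MJ/slug × 1000000 J/MJ ÷ 14.5939 kg/slug = 2.38456×10⁶ J/kg
2.38456×10⁶ J/kg ÷ 1055.06 J/BTU × 907.185 kg/short ton = 2.05035×10⁶ BTU/short ton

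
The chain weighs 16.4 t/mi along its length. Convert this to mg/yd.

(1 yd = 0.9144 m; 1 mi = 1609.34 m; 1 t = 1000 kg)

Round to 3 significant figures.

16.4 t/mi × 1000 kg/t ÷ 1609.34 m/mi = 10.1905 kg/m
10.1905 kg/m ÷ 10⁻⁶ kg/mg × 0.9144 m/yd = 9.31819×10⁶ mg/yd

9.32×10⁶ mg/yd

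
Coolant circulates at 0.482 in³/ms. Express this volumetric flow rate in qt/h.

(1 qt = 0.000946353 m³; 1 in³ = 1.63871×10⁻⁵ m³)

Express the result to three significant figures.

3.00×10⁴ qt/h

0.482 in³/ms × 1.63871×10⁻⁵ m³/in³ ÷ 0.001 s/ms = 0.00789858 m³/s
0.00789858 m³/s ÷ 0.000946353 m³/qt × 3600 s/h = 30046.8 qt/h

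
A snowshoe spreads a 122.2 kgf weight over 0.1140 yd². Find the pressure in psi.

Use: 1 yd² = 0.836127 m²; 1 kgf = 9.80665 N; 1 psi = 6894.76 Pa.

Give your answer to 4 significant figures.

122.2 kgf × 9.80665 = 1198.37 N
0.1140 yd² × 0.836127 = 0.0953185 m²
P = F / A = 1198.37 N / 0.0953185 m² = 12572.3 Pa
12572.3 Pa ÷ (6894.76 Pa/psi) = 1.82346 psi

1.823 psi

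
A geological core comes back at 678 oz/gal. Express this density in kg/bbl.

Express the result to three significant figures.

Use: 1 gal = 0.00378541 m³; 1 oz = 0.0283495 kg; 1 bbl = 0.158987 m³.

678 oz/gal × 0.0283495 kg/oz ÷ 0.00378541 m³/gal = 5077.64 kg/m³
5077.64 kg/m³ × 0.158987 m³/bbl = 807.279 kg/bbl

807 kg/bbl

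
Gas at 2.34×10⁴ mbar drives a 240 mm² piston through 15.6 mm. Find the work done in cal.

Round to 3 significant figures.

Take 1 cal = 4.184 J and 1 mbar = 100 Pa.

2.09 cal

2.34×10⁴ mbar → 2.34×10⁶ Pa
240 mm² → 2.4×10⁻⁴ m²
F = P × A = 2.34×10⁶ × 2.4×10⁻⁴ = 561.6 N
15.6 mm → 0.0156 m
W = F × d = 561.6 × 0.0156 = 8.76096 J
In cal: 8.76096 / 4.184 = 2.09392 cal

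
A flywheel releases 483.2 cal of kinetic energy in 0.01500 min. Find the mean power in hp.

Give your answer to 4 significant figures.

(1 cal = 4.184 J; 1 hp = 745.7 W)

3.012 hp

483.2 cal × 4.184 = 2021.71 J
0.01500 min × 60 = 0.9 s
P = E / t = 2021.71 J / 0.9 s = 2246.34 W
2246.34 W ÷ (745.7 W/hp) = 3.01239 hp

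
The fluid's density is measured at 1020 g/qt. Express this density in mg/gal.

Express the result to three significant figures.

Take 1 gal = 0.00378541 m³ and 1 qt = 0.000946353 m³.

1020 g/qt × 0.001 kg/g ÷ 0.000946353 m³/qt = 1077.82 kg/m³
1077.82 kg/m³ ÷ 10⁻⁶ kg/mg × 0.00378541 m³/gal = 4.07999×10⁶ mg/gal

4.08×10⁶ mg/gal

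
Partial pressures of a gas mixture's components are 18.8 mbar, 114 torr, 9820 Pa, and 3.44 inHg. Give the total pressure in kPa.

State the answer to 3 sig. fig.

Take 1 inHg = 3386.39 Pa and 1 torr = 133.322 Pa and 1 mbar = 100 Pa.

38.5 kPa

18.8 mbar × 100 = 1880 Pa
114 torr × 133.322 = 15198.7 Pa
9820 Pa (already Pa)
3.44 inHg × 3386.39 = 11649.2 Pa
Sum: 1880 + 15198.7 + 9820 + 11649.2 = 38547.9 Pa
In kPa: 38547.9 / 1000 = 38.5479 kPa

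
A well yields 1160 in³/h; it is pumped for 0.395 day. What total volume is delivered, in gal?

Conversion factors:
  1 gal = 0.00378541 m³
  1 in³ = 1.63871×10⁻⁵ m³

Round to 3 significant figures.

47.6 gal

1160 in³/h → 5.28029×10⁻⁶ m³/s
0.395 day → 34128 s
V = Q × t = 5.28029×10⁻⁶ × 34128 = 0.180206 m³
In gal: 0.180206 / 0.00378541 = 47.6054 gal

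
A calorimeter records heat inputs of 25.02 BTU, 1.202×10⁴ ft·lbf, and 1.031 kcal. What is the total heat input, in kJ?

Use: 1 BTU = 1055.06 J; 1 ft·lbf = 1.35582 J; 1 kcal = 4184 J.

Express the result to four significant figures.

25.02 BTU × 1055.06 = 26397.6 J
1.202×10⁴ ft·lbf × 1.35582 = 16297 J
1.031 kcal × 4184 = 4313.7 J
Total: 26397.6 + 16297 + 4313.7 = 47008.3 J
In kJ: 47008.3 / 1000 = 47.0083 kJ

47.01 kJ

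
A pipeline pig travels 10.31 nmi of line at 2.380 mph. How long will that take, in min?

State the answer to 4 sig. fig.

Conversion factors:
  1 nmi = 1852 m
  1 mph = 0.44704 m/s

299.1 min

10.31 nmi × 1852 = 19094.1 m
2.380 mph × 0.44704 = 1.06396 m/s
t = d / v = 19094.1 m / 1.06396 m/s = 17946.3 s
17946.3 s ÷ (60 s/min) = 299.105 min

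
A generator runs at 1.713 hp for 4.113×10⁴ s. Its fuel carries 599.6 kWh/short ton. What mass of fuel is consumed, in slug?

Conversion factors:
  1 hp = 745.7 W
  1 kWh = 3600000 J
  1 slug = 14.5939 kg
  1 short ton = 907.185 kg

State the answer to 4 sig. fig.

1.513 slug

1.713 hp → 1277.38 W
E = P × t = 1277.38 × 41130 = 5.25386×10⁷ J
599.6 kWh/short ton → 2.3794×10⁶ J/kg
m = E / e_s = 5.25386×10⁷ / 2.3794×10⁶ = 22.0806 kg
In slug: 22.0806 / 14.5939 = 1.513 slug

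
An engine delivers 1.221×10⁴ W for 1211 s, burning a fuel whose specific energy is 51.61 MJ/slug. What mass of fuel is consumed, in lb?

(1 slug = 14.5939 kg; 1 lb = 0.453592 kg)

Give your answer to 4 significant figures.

E = P × t = 12210 × 1211 = 1.47863×10⁷ J
51.61 MJ/slug → 3.53641×10⁶ J/kg
m = E / e_s = 1.47863×10⁷ / 3.53641×10⁶ = 4.18116 kg
In lb: 4.18116 / 0.453592 = 9.21789 lb

9.218 lb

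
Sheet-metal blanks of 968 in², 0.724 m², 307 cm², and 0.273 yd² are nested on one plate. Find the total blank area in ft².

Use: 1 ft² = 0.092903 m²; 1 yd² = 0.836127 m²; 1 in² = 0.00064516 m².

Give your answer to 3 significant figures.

968 in² × 0.00064516 = 0.624515 m²
0.724 m² (already m²)
307 cm² × 0.0001 = 0.0307 m²
0.273 yd² × 0.836127 = 0.228263 m²
Combined: 0.624515 + 0.724 + 0.0307 + 0.228263 = 1.60748 m²
In ft²: 1.60748 / 0.092903 = 17.3028 ft²

17.3 ft²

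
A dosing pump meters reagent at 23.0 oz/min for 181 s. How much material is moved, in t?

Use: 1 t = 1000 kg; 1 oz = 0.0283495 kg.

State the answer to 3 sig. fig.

0.00197 t

23.0 oz/min → 0.0108673 kg/s
m = ṁ × t = 0.0108673 × 181 = 1.96698 kg
In t: 1.96698 / 1000 = 0.00196698 t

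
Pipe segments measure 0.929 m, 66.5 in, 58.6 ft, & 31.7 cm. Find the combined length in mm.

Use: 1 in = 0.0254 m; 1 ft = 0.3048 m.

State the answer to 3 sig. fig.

2.08×10⁴ mm

0.929 m (already m)
66.5 in × 0.0254 → 1.6891 m
58.6 ft × 0.3048 → 17.8613 m
31.7 cm × 0.01 → 0.317 m
Total: 0.929 + 1.6891 + 17.8613 + 0.317 = 20.7964 m
In mm: 20.7964 / 0.001 = 20796.4 mm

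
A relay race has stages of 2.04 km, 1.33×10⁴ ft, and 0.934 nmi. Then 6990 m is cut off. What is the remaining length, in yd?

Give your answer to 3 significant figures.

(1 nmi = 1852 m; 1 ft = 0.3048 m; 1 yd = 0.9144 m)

912 yd

2.04 km × 1000 = 2040 m
1.33×10⁴ ft × 0.3048 = 4053.84 m
0.934 nmi × 1852 = 1729.77 m
6990 m (already m)
Sum: 2040 + 4053.84 + 1729.77 − 6990 = 833.61 m
In yd: 833.61 / 0.9144 = 911.647 yd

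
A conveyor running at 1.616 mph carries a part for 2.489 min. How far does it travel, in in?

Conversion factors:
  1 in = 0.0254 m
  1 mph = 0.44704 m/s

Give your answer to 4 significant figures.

4247 in

1.616 mph × 0.44704 → 0.722417 m/s
2.489 min × 60 → 149.34 s
d = v × t = 0.722417 m/s × 149.34 s = 107.886 m
107.886 m ÷ (0.0254 m/in) = 4247.48 in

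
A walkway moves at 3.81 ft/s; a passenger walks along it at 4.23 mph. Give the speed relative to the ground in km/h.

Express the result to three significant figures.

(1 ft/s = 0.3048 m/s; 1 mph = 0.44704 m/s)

3.81 ft/s × 0.3048 → 1.16129 m/s
4.23 mph × 0.44704 → 1.89098 m/s
Combined: 1.16129 + 1.89098 = 3.05227 m/s
In km/h: 3.05227 / (1/3.6) = 10.9882 km/h

11.0 km/h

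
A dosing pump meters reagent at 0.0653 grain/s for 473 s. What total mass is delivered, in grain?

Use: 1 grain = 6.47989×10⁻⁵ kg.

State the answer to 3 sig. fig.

0.0653 grain/s → 4.23137×10⁻⁶ kg/s
m = ṁ × t = 4.23137×10⁻⁶ × 473 = 0.00200144 kg
In grain: 0.00200144 / 6.47989×10⁻⁵ = 30.8869 grain

30.9 grain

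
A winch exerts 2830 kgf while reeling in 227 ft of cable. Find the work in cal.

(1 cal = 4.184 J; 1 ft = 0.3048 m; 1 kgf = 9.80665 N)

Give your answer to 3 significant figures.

2830 kgf × 9.80665 = 27752.8 N
227 ft × 0.3048 = 69.1896 m
W = F × d = 27752.8 N × 69.1896 m = 1.92021×10⁶ J
1.92021×10⁶ J ÷ (4.184 J/cal) = 458941 cal

4.59×10⁵ cal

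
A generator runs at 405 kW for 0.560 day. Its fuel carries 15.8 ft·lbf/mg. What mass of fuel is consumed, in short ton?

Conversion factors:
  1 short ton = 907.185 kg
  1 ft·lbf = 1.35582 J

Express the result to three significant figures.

405 kW → 405000 W
0.560 day → 48384 s
E = P × t = 405000 × 48384 = 1.95955×10¹⁰ J
15.8 ft·lbf/mg → 2.1422×10⁷ J/kg
m = E / e_s = 1.95955×10¹⁰ / 2.1422×10⁷ = 914.737 kg
In short ton: 914.737 / 907.185 = 1.00832 short ton

1.01 short ton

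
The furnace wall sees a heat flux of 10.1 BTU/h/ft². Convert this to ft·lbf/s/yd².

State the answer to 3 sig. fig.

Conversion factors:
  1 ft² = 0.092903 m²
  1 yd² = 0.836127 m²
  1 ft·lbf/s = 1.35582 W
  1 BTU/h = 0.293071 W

19.6 ft·lbf/s/yd²

10.1 BTU/h/ft² × 0.293071 W/BTU/h ÷ 0.092903 m²/ft² = 31.8614 W/m²
31.8614 W/m² ÷ 1.35582 W/ft·lbf/s × 0.836127 m²/yd² = 19.6488 ft·lbf/s/yd²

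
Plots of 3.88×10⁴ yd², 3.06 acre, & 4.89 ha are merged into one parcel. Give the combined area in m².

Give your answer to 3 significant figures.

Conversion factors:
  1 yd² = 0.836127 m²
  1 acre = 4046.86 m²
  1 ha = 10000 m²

9.37×10⁴ m²

3.88×10⁴ yd² × 0.836127 = 32441.7 m²
3.06 acre × 4046.86 = 12383.4 m²
4.89 ha × 10000 = 48900 m²
Sum: 32441.7 + 12383.4 + 48900 = 93725.1 m²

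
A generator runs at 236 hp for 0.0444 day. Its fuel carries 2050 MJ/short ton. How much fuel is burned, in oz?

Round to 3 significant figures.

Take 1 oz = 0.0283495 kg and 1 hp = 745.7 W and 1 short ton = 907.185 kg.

236 hp → 175985 W
0.0444 day → 3836.16 s
E = P × t = 175985 × 3836.16 = 6.75107×10⁸ J
2050 MJ/short ton → 2.25974×10⁶ J/kg
m = E / e_s = 6.75107×10⁸ / 2.25974×10⁶ = 298.754 kg
In oz: 298.754 / 0.0283495 = 10538.2 oz

1.05×10⁴ oz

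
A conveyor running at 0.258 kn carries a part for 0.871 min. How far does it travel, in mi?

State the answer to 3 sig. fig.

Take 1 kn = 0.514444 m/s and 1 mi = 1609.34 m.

0.258 kn × 0.514444 → 0.132727 m/s
0.871 min × 60 → 52.26 s
d = v × t = 0.132727 m/s × 52.26 s = 6.93631 m
6.93631 m ÷ (1609.34 m/mi) = 0.00431003 mi

0.00431 mi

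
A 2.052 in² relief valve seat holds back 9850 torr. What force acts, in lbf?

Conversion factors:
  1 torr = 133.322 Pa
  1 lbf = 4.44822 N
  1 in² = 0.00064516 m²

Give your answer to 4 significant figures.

9850 torr × 133.322 = 1.31322×10⁶ Pa
2.052 in² × 0.00064516 = 0.00132387 m²
F = P × A = 1.31322×10⁶ Pa × 0.00132387 m² = 1738.53 N
1738.53 N ÷ (4.44822 N/lbf) = 390.837 lbf

390.8 lbf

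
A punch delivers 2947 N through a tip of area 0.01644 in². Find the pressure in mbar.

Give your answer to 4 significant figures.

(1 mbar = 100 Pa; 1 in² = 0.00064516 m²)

2.779×10⁶ mbar

0.01644 in² × 0.00064516 → 1.06064×10⁻⁵ m²
P = F / A = 2947 N / 1.06064×10⁻⁵ m² = 2.77851×10⁸ Pa
2.77851×10⁸ Pa ÷ (100 Pa/mbar) = 2.77851×10⁶ mbar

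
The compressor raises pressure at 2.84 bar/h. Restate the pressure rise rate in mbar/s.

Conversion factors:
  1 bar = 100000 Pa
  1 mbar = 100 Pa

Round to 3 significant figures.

2.84 bar/h × 100000 Pa/bar ÷ 3600 s/h = 78.8889 Pa/s
78.8889 Pa/s ÷ 100 Pa/mbar = 0.788889 mbar/s

0.789 mbar/s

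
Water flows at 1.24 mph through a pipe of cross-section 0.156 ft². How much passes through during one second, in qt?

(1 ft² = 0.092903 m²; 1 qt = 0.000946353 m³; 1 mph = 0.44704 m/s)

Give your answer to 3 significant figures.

8.49 qt

1.24 mph × 0.44704 = 0.55433 m/s
0.156 ft² × 0.092903 = 0.0144929 m²
V = v × A × t = 0.55433 m/s × 0.0144929 m² × 1 s = 0.00803385 m³
0.00803385 m³ ÷ (0.000946353 m³/qt) = 8.48927 qt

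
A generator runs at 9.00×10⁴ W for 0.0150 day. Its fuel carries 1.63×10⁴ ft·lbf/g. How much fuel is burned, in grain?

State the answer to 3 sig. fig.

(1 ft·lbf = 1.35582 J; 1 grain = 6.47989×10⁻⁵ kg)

0.0150 day → 1296 s
E = P × t = 90000 × 1296 = 1.1664×10⁸ J
1.63×10⁴ ft·lbf/g → 2.20999×10⁷ J/kg
m = E / e_s = 1.1664×10⁸ / 2.20999×10⁷ = 5.27785 kg
In grain: 5.27785 / 6.47989×10⁻⁵ = 81449.7 grain

8.14×10⁴ grain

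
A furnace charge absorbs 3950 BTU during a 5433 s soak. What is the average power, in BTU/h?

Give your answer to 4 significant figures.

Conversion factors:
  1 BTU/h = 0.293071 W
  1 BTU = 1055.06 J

3950 BTU × 1055.06 → 4.16749×10⁶ J
P = E / t = 4.16749×10⁶ J / 5433 s = 767.07 W
767.07 W ÷ (0.293071 W/BTU/h) = 2617.35 BTU/h

2617 BTU/h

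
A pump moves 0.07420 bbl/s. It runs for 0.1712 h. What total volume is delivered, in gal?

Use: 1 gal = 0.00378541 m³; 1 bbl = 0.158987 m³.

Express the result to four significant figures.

1921 gal

0.07420 bbl/s → 0.0117968 m³/s
0.1712 h → 616.32 s
V = Q × t = 0.0117968 × 616.32 = 7.2706 m³
In gal: 7.2706 / 0.00378541 = 1920.69 gal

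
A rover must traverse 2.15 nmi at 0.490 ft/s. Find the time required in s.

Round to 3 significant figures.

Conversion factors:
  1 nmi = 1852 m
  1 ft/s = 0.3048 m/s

2.15 nmi × 1852 = 3981.8 m
0.490 ft/s × 0.3048 = 0.149352 m/s
t = d / v = 3981.8 m / 0.149352 m/s = 26660.5 s

2.67×10⁴ s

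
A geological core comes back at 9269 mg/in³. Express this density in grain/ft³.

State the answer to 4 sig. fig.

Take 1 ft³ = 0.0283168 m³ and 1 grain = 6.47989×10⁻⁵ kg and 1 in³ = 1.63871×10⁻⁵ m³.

2.472×10⁵ grain/ft³

9269 mg/in³ × 10⁻⁶ kg/mg ÷ 1.63871×10⁻⁵ m³/in³ = 565.628 kg/m³
565.628 kg/m³ ÷ 6.47989×10⁻⁵ kg/grain × 0.0283168 m³/ft³ = 247177 grain/ft³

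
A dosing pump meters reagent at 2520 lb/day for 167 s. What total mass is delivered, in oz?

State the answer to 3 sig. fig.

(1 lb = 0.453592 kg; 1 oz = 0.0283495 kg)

2520 lb/day → 0.0132298 kg/s
m = ṁ × t = 0.0132298 × 167 = 2.20938 kg
In oz: 2.20938 / 0.0283495 = 77.9336 oz

77.9 oz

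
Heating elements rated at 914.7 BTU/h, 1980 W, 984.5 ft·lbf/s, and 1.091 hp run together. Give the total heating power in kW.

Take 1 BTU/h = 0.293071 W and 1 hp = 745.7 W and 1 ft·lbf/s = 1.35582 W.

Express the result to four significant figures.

914.7 BTU/h × 0.293071 = 268.072 W
1980 W (already W)
984.5 ft·lbf/s × 1.35582 = 1334.8 W
1.091 hp × 745.7 = 813.559 W
Combined: 268.072 + 1980 + 1334.8 + 813.559 = 4396.43 W
In kW: 4396.43 / 1000 = 4.39643 kW

4.396 kW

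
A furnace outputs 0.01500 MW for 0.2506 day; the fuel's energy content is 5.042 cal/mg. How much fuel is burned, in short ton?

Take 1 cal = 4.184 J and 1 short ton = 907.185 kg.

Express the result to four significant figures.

0.01697 short ton

0.01500 MW → 15000 W
0.2506 day → 21651.8 s
E = P × t = 15000 × 21651.8 = 3.24777×10⁸ J
5.042 cal/mg → 2.10957×10⁷ J/kg
m = E / e_s = 3.24777×10⁸ / 2.10957×10⁷ = 15.3954 kg
In short ton: 15.3954 / 907.185 = 0.0169705 short ton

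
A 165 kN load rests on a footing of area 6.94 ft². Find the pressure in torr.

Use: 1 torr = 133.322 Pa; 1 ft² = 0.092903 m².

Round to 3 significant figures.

165 kN × 1000 = 165000 N
6.94 ft² × 0.092903 = 0.644747 m²
P = F / A = 165000 N / 0.644747 m² = 255914 Pa
255914 Pa ÷ (133.322 Pa/torr) = 1919.52 torr

1920 torr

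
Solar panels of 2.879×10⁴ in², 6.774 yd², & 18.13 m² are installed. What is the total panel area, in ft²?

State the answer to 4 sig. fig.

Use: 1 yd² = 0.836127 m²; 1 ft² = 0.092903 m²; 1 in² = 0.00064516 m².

456.0 ft²

2.879×10⁴ in² × 0.00064516 → 18.5742 m²
6.774 yd² × 0.836127 → 5.66392 m²
18.13 m² (already m²)
Total: 18.5742 + 5.66392 + 18.13 = 42.3681 m²
In ft²: 42.3681 / 0.092903 = 456.047 ft²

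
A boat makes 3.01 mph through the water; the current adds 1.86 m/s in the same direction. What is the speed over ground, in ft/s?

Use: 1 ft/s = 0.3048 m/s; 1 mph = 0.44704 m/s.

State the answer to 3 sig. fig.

3.01 mph × 0.44704 = 1.34559 m/s
1.86 m/s (already m/s)
Sum: 1.34559 + 1.86 = 3.20559 m/s
In ft/s: 3.20559 / 0.3048 = 10.517 ft/s

10.5 ft/s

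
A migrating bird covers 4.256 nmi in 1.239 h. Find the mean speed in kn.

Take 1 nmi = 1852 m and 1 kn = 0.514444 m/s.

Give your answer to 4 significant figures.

3.435 kn

4.256 nmi × 1852 = 7882.11 m
1.239 h × 3600 = 4460.4 s
v = d / t = 7882.11 m / 4460.4 s = 1.76713 m/s
1.76713 m/s ÷ (0.514444 m/s/kn) = 3.43503 kn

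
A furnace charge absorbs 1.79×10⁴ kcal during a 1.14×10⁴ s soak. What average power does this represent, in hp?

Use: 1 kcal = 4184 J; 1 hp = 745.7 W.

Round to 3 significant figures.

1.79×10⁴ kcal × 4184 → 7.48936×10⁷ J
P = E / t = 7.48936×10⁷ J / 11400 s = 6569.61 W
6569.61 W ÷ (745.7 W/hp) = 8.80999 hp

8.81 hp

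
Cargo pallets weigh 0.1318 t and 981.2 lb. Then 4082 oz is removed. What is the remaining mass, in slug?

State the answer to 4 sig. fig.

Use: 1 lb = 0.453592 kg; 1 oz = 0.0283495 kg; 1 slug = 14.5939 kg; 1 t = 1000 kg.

31.60 slug

0.1318 t × 1000 → 131.8 kg
981.2 lb × 0.453592 → 445.064 kg
4082 oz × 0.0283495 → 115.723 kg
Net: 131.8 + 445.064 − 115.723 = 461.141 kg
In slug: 461.141 / 14.5939 = 31.5982 slug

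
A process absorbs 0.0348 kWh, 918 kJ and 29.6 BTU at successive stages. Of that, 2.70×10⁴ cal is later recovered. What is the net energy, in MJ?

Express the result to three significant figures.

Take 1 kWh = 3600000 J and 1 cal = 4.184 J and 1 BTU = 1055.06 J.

0.962 MJ

0.0348 kWh × 3600000 → 125280 J
918 kJ × 1000 → 918000 J
29.6 BTU × 1055.06 → 31229.8 J
2.70×10⁴ cal × 4.184 → 112968 J
Sum: 125280 + 918000 + 31229.8 − 112968 = 961542 J
In MJ: 961542 / 1000000 = 0.961542 MJ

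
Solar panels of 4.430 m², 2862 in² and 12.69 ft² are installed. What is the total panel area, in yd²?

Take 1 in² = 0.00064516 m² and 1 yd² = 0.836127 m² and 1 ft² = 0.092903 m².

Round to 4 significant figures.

8.917 yd²

4.430 m² (already m²)
2862 in² × 0.00064516 → 1.84645 m²
12.69 ft² × 0.092903 → 1.17894 m²
Combined: 4.43 + 1.84645 + 1.17894 = 7.45539 m²
In yd²: 7.45539 / 0.836127 = 8.91658 yd²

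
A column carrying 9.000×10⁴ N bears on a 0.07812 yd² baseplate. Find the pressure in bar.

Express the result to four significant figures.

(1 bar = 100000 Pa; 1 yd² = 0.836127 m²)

0.07812 yd² × 0.836127 → 0.0653182 m²
P = F / A = 90000 N / 0.0653182 m² = 1.37787×10⁶ Pa
1.37787×10⁶ Pa ÷ (100000 Pa/bar) = 13.7787 bar

13.78 bar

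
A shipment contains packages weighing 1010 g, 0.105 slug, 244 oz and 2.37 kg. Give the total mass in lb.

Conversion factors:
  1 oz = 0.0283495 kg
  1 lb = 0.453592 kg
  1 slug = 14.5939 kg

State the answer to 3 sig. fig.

1010 g × 0.001 = 1.01 kg
0.105 slug × 14.5939 = 1.53236 kg
244 oz × 0.0283495 = 6.91728 kg
2.37 kg (already kg)
Sum: 1.01 + 1.53236 + 6.91728 + 2.37 = 11.8296 kg
In lb: 11.8296 / 0.453592 = 26.0798 lb

26.1 lb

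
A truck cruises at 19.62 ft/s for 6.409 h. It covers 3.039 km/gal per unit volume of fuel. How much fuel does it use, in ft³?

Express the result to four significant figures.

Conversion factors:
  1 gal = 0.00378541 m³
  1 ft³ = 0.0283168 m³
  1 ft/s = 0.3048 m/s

6.069 ft³

19.62 ft/s → 5.98018 m/s
6.409 h → 23072.4 s
d = v × t = 5.98018 × 23072.4 = 137977 m
3.039 km/gal → 802819 m/m³
V = d / (distance per unit fuel) = 137977 / 802819 = 0.171866 m³
In ft³: 0.171866 / 0.0283168 = 6.0694 ft³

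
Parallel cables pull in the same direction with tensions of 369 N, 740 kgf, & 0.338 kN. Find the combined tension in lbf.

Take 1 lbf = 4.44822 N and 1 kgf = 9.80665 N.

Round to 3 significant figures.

1790 lbf

369 N (already N)
740 kgf × 9.80665 → 7256.92 N
0.338 kN × 1000 → 338 N
Sum: 369 + 7256.92 + 338 = 7963.92 N
In lbf: 7963.92 / 4.44822 = 1790.36 lbf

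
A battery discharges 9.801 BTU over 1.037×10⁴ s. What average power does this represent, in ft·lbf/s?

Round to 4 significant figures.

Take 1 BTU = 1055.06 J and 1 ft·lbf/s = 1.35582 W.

0.7355 ft·lbf/s

9.801 BTU × 1055.06 → 10340.6 J
P = E / t = 10340.6 J / 10370 s = 0.997165 W
0.997165 W ÷ (1.35582 W/ft·lbf/s) = 0.73547 ft·lbf/s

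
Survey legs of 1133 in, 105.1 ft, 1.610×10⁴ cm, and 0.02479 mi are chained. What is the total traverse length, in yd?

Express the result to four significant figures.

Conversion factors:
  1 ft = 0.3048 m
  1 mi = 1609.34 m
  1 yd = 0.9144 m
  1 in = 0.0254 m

1133 in × 0.0254 → 28.7782 m
105.1 ft × 0.3048 → 32.0345 m
1.610×10⁴ cm × 0.01 → 161 m
0.02479 mi × 1609.34 → 39.8955 m
Total: 28.7782 + 32.0345 + 161 + 39.8955 = 261.708 m
In yd: 261.708 / 0.9144 = 286.207 yd

286.2 yd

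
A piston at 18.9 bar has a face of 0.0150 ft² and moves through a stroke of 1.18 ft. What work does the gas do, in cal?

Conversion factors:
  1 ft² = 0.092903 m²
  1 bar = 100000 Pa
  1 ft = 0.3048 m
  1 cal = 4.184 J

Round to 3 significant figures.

18.9 bar → 1.89×10⁶ Pa
0.0150 ft² → 0.00139354 m²
F = P × A = 1.89×10⁶ × 0.00139354 = 2633.79 N
1.18 ft → 0.359664 m
W = F × d = 2633.79 × 0.359664 = 947.279 J
In cal: 947.279 / 4.184 = 226.405 cal

226 cal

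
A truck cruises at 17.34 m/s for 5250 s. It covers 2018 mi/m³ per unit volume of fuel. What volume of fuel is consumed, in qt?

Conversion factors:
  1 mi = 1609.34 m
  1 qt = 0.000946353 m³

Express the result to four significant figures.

29.62 qt

d = v × t = 17.34 × 5250 = 91035 m
2018 mi/m³ → 3.24765×10⁶ m/m³
V = d / (distance per unit fuel) = 91035 / 3.24765×10⁶ = 0.028031 m³
In qt: 0.028031 / 0.000946353 = 29.62 qt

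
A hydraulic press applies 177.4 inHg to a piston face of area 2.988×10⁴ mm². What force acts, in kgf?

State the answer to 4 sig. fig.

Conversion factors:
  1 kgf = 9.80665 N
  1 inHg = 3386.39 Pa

1830 kgf

177.4 inHg × 3386.39 = 600746 Pa
2.988×10⁴ mm² × 10⁻⁶ = 0.02988 m²
F = P × A = 600746 Pa × 0.02988 m² = 17950.3 N
17950.3 N ÷ (9.80665 N/kgf) = 1830.42 kgf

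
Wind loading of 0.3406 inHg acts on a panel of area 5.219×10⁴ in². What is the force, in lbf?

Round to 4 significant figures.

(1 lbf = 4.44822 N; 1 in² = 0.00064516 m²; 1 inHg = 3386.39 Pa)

0.3406 inHg × 3386.39 = 1153.4 Pa
5.219×10⁴ in² × 0.00064516 = 33.6709 m²
F = P × A = 1153.4 Pa × 33.6709 m² = 38836 N
38836 N ÷ (4.44822 N/lbf) = 8730.68 lbf

8731 lbf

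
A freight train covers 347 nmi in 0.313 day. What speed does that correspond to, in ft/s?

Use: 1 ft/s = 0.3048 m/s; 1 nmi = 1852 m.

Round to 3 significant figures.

78.0 ft/s

347 nmi × 1852 → 642644 m
0.313 day × 86400 → 27043.2 s
v = d / t = 642644 m / 27043.2 s = 23.7636 m/s
23.7636 m/s ÷ (0.3048 m/s/ft/s) = 77.9646 ft/s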